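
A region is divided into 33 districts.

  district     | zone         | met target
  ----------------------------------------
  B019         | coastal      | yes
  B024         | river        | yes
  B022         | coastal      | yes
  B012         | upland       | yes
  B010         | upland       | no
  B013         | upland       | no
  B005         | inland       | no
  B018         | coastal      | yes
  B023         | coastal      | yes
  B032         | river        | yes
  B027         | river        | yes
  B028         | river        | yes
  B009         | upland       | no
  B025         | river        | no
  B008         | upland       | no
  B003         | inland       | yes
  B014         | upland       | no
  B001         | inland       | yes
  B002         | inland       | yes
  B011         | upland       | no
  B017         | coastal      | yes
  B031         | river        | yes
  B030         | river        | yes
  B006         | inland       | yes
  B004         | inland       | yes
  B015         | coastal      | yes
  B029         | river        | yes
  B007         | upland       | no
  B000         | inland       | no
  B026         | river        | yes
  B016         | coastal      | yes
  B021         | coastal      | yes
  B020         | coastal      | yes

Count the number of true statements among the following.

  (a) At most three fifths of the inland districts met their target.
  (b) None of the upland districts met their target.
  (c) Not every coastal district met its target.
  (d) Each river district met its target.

0

(a) inland: |A| = 7, |A ∩ B| = 5; needs |A ∩ B| / |A| ≤ 3/5 — false.
(b) upland: |A| = 8, |A ∩ B| = 1; needs A ∩ B = ∅ (|A ∩ B| = 0) — false.
(c) coastal: |A| = 9, |A ∩ B| = 9; needs A ⊄ B (|A ∖ B| ≥ 1) — false.
(d) river: |A| = 9, |A ∩ B| = 8; needs A ⊆ B, i.e. every element of A is in B (|A ∖ B| = 0) — false.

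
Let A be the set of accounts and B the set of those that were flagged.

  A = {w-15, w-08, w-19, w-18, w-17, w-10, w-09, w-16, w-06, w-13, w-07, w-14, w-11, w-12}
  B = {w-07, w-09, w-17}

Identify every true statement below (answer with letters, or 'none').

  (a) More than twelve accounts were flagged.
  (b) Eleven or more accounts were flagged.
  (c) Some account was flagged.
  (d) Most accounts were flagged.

(c)

|A| = 14, |A ∩ B| = 3, |A ∖ B| = 11.
(a) |A ∩ B| > 12: fails.
(b) |A ∩ B| ≥ 11: fails.
(c) A ∩ B ≠ ∅ (|A ∩ B| ≥ 1): holds.
(d) |A ∩ B| > |A ∖ B|: fails.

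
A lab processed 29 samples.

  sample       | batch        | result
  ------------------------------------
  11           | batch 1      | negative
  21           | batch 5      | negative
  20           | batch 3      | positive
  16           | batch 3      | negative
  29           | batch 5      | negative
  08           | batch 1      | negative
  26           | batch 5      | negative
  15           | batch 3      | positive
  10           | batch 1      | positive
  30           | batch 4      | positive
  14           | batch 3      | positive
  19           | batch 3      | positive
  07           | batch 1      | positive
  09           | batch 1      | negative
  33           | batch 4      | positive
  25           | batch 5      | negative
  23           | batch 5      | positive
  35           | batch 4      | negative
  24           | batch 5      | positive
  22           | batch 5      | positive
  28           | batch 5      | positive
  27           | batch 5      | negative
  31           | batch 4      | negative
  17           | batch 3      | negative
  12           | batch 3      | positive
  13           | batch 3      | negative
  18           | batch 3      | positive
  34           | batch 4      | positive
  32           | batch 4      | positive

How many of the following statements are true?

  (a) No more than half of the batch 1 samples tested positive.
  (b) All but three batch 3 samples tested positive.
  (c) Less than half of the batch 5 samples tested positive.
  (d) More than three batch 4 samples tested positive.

4

(a) batch 1: |A| = 5, |A ∩ B| = 2; needs |A ∩ B| ≤ |A ∖ B| — true.
(b) batch 3: |A| = 9, |A ∩ B| = 6; needs |A ∖ B| = 3 — true.
(c) batch 5: |A| = 9, |A ∩ B| = 4; needs |A ∩ B| < |A ∖ B| — true.
(d) batch 4: |A| = 6, |A ∩ B| = 4; needs |A ∩ B| > 3 — true.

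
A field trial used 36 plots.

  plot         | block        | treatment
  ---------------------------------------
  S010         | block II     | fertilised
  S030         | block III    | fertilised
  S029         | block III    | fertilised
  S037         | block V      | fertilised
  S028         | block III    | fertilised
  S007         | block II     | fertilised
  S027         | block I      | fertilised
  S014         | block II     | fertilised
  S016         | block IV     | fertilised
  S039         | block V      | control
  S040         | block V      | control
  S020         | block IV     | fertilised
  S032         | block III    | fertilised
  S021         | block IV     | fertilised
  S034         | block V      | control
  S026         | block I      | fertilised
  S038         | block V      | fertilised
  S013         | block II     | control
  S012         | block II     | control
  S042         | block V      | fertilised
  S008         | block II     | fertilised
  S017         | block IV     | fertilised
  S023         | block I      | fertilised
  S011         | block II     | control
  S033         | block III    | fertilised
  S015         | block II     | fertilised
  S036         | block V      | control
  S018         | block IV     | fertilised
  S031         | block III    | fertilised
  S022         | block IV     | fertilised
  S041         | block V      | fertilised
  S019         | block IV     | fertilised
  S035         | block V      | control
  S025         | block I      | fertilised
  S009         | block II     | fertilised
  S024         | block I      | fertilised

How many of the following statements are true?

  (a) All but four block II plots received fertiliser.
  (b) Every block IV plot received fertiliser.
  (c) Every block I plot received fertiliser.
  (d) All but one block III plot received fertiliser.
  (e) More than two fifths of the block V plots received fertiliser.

3

(a) block II: |A| = 9, |A ∩ B| = 6; needs |A ∖ B| = 4 — false.
(b) block IV: |A| = 7, |A ∩ B| = 7; needs A ⊆ B, i.e. every element of A is in B (|A ∖ B| = 0) — true.
(c) block I: |A| = 5, |A ∩ B| = 5; needs A ⊆ B, i.e. every element of A is in B (|A ∖ B| = 0) — true.
(d) block III: |A| = 6, |A ∩ B| = 6; needs |A ∖ B| = 1 — false.
(e) block V: |A| = 9, |A ∩ B| = 4; needs |A ∩ B| / |A| > 2/5 — true.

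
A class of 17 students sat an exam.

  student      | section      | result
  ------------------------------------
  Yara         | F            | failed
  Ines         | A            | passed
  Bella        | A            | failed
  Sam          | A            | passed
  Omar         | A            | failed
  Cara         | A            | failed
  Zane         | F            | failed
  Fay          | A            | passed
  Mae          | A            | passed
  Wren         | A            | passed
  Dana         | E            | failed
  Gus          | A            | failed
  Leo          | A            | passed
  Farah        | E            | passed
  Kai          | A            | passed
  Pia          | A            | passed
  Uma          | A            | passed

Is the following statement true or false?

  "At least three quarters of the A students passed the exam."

False

The determiner here denotes the relation: |A ∩ B| / |A| ≥ 3/4.
A (the restrictor) = {Ines, Bella, Sam, Omar, Cara, Fay, Mae, Wren, Gus, Leo, Kai, Pia, Uma}, |A| = 13.
A ∩ B = {Ines, Sam, Fay, Mae, Wren, Leo, Kai, Pia, Uma}, so |A ∩ B| = 9.
A ∖ B = {Bella, Omar, Cara, Gus}, so |A ∖ B| = 4.
|A ∩ B|/|A| = 9/13, so the statement is false.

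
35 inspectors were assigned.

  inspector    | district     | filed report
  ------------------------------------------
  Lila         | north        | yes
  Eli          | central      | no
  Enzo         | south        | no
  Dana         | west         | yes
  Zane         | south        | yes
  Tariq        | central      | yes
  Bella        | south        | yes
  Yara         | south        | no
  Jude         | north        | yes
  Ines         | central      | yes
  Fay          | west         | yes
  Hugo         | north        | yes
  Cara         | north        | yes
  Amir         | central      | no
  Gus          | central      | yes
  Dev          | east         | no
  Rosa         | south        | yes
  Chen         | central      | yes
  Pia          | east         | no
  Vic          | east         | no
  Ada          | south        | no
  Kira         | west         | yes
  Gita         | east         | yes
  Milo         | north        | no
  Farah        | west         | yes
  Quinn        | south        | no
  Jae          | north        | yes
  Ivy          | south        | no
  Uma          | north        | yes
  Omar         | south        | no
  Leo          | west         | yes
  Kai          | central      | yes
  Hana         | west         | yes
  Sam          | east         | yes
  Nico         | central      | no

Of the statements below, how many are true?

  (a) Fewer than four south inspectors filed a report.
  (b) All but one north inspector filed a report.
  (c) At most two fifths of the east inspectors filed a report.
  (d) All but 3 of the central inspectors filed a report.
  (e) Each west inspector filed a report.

5

(a) south: |A| = 9, |A ∩ B| = 3; needs |A ∩ B| < 4 — true.
(b) north: |A| = 7, |A ∩ B| = 6; needs |A ∖ B| = 1 — true.
(c) east: |A| = 5, |A ∩ B| = 2; needs |A ∩ B| / |A| ≤ 2/5 — true.
(d) central: |A| = 8, |A ∩ B| = 5; needs |A ∖ B| = 3 — true.
(e) west: |A| = 6, |A ∩ B| = 6; needs A ⊆ B, i.e. every element of A is in B (|A ∖ B| = 0) — true.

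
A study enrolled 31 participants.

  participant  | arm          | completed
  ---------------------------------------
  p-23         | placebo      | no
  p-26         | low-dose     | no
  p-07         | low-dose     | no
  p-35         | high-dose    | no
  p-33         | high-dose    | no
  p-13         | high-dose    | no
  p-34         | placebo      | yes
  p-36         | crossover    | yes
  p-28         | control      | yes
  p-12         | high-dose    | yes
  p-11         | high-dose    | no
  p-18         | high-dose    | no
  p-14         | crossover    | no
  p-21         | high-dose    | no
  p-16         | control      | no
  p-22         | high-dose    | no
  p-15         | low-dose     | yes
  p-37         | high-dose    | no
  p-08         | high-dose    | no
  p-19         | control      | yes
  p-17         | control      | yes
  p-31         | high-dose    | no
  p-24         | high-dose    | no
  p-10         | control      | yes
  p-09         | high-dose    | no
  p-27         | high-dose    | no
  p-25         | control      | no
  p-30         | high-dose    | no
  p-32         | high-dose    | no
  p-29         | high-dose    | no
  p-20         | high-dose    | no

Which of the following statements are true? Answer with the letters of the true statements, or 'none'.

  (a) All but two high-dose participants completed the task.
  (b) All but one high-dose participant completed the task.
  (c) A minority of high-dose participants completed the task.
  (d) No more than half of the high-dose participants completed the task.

|A| = 18, |A ∩ B| = 1, |A ∖ B| = 17.
(a) |A ∖ B| = 2: fails.
(b) |A ∖ B| = 1: fails.
(c) |A ∩ B| < |A ∖ B|: holds.
(d) |A ∩ B| ≤ |A ∖ B|: holds.

(c), (d)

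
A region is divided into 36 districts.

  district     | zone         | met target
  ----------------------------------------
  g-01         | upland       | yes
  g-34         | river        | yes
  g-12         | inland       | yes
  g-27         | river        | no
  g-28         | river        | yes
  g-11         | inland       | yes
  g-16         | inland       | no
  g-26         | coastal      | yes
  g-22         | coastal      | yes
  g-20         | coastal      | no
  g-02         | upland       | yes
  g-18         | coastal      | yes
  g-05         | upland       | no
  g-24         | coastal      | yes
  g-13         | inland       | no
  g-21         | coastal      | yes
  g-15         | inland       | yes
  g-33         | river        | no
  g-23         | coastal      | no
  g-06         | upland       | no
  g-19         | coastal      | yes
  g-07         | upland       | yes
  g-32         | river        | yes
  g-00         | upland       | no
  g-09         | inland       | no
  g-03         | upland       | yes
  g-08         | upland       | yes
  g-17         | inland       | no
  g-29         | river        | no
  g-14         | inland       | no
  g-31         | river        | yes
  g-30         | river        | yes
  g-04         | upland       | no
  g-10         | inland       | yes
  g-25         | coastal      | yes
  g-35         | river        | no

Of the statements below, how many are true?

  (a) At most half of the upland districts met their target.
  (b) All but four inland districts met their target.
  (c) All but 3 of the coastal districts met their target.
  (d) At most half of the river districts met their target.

0

(a) upland: |A| = 9, |A ∩ B| = 5; needs |A ∩ B| ≤ |A ∖ B| — false.
(b) inland: |A| = 9, |A ∩ B| = 4; needs |A ∖ B| = 4 — false.
(c) coastal: |A| = 9, |A ∩ B| = 7; needs |A ∖ B| = 3 — false.
(d) river: |A| = 9, |A ∩ B| = 5; needs |A ∩ B| ≤ |A ∖ B| — false.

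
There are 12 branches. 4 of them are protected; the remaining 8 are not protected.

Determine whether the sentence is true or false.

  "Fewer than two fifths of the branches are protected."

True

Truth condition: |A ∩ B| / |A| < 2/5.
|A| = 12, |A ∩ B| = 4, |A ∖ B| = 8.
|A ∩ B|/|A| = 4/12, so the statement is true.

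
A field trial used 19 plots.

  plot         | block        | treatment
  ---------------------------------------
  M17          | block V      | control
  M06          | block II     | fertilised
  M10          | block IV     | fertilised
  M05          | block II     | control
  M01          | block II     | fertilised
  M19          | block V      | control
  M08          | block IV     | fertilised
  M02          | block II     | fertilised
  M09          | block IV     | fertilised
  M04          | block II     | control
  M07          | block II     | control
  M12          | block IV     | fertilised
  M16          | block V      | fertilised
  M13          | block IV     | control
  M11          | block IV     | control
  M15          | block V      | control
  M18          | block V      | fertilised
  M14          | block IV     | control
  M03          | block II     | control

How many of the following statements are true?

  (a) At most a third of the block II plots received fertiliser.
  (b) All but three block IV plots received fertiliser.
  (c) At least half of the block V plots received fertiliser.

(a) block II: |A| = 7, |A ∩ B| = 3; needs |A ∩ B| / |A| ≤ 1/3 — false.
(b) block IV: |A| = 7, |A ∩ B| = 4; needs |A ∖ B| = 3 — true.
(c) block V: |A| = 5, |A ∩ B| = 2; needs |A ∩ B| ≥ |A ∖ B| — false.

1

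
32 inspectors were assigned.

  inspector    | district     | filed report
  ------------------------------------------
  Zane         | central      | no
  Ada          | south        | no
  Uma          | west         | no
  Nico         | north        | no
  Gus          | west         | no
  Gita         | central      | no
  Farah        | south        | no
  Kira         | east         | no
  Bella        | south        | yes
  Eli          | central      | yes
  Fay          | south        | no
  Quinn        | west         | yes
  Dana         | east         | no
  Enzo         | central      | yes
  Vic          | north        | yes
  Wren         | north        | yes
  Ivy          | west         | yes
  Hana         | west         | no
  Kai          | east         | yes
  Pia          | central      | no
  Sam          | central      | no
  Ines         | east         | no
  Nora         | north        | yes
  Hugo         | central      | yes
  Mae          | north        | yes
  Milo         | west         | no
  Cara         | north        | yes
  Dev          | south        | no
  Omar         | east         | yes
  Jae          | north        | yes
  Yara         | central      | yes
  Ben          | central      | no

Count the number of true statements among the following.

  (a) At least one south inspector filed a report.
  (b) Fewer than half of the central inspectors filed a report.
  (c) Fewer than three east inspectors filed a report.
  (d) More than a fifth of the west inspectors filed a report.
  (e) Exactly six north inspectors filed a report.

5

(a) south: |A| = 5, |A ∩ B| = 1; needs A ∩ B ≠ ∅ (|A ∩ B| ≥ 1) — true.
(b) central: |A| = 9, |A ∩ B| = 4; needs |A ∩ B| < |A ∖ B| — true.
(c) east: |A| = 5, |A ∩ B| = 2; needs |A ∩ B| < 3 — true.
(d) west: |A| = 6, |A ∩ B| = 2; needs |A ∩ B| / |A| > 1/5 — true.
(e) north: |A| = 7, |A ∩ B| = 6; needs |A ∩ B| = 6 — true.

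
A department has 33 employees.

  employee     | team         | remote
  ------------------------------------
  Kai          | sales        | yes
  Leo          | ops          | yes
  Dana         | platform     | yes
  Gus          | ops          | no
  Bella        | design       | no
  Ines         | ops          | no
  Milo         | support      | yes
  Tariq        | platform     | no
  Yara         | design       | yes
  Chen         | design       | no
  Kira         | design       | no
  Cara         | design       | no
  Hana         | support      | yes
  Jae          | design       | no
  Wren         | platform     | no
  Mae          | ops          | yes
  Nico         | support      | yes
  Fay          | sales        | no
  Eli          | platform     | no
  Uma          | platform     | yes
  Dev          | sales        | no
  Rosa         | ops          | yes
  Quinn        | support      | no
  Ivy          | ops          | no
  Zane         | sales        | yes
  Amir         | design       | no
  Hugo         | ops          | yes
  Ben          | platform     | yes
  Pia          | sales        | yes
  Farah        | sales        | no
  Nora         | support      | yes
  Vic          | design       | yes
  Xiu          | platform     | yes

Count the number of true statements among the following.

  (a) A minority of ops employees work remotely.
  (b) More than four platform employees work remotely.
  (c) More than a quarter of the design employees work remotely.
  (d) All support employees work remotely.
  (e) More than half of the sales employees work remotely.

(a) ops: |A| = 7, |A ∩ B| = 4; needs |A ∩ B| < |A ∖ B| — false.
(b) platform: |A| = 7, |A ∩ B| = 4; needs |A ∩ B| > 4 — false.
(c) design: |A| = 8, |A ∩ B| = 2; needs |A ∩ B| / |A| > 1/4 — false.
(d) support: |A| = 5, |A ∩ B| = 4; needs A ⊆ B, i.e. every element of A is in B (|A ∖ B| = 0) — false.
(e) sales: |A| = 6, |A ∩ B| = 3; needs |A ∩ B| > |A ∖ B| — false.

0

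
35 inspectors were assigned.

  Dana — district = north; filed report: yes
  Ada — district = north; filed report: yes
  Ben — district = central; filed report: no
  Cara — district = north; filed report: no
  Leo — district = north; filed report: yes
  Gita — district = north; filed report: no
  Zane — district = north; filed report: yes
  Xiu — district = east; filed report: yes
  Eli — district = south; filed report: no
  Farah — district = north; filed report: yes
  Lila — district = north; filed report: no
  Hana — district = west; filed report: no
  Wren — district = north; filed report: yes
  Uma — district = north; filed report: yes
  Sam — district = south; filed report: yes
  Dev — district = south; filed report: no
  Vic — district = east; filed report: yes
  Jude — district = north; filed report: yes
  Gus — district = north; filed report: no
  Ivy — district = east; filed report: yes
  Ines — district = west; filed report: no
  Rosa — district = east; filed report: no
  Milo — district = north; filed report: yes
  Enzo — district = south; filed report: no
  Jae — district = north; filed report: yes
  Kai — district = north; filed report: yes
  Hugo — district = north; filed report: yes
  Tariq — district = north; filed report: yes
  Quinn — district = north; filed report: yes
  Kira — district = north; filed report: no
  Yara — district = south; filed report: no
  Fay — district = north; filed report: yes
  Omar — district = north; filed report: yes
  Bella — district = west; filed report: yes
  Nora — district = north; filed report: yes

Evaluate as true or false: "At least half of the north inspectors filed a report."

The determiner here denotes the relation: |A ∩ B| ≥ |A ∖ B|.
|A| = 22, |A ∩ B| = 17, |A ∖ B| = 5.
17 > 5, so the statement is true.

True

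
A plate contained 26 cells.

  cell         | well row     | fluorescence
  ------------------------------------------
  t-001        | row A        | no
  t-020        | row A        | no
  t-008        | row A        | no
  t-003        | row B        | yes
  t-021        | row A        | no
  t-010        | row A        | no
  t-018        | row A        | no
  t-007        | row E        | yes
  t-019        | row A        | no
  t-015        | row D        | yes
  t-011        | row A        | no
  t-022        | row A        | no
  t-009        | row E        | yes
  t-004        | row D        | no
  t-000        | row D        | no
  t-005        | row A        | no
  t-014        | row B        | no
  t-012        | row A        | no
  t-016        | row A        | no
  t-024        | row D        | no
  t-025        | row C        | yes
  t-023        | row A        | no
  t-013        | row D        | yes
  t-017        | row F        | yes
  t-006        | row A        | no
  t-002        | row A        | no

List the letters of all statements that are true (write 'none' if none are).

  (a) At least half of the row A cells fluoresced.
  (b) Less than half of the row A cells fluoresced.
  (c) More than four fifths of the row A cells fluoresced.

|A| = 15, |A ∩ B| = 0, |A ∖ B| = 15.
(a) |A ∩ B| ≥ |A ∖ B|: fails.
(b) |A ∩ B| < |A ∖ B|: holds.
(c) |A ∩ B| / |A| > 4/5: fails.

(b)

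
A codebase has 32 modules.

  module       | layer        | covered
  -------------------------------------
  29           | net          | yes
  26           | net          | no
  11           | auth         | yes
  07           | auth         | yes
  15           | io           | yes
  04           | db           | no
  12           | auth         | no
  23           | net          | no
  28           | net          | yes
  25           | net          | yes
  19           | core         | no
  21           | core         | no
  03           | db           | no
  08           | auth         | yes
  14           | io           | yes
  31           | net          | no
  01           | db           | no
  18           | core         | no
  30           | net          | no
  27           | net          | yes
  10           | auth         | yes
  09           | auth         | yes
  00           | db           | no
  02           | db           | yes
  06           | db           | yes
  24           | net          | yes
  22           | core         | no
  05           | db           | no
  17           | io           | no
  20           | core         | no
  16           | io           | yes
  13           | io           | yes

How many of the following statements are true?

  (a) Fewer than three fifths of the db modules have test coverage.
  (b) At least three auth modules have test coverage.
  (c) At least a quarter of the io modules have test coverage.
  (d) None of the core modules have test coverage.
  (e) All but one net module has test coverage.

(a) db: |A| = 7, |A ∩ B| = 2; needs |A ∩ B| / |A| < 3/5 — true.
(b) auth: |A| = 6, |A ∩ B| = 5; needs |A ∩ B| ≥ 3 — true.
(c) io: |A| = 5, |A ∩ B| = 4; needs |A ∩ B| / |A| ≥ 1/4 — true.
(d) core: |A| = 5, |A ∩ B| = 0; needs A ∩ B = ∅ (|A ∩ B| = 0) — true.
(e) net: |A| = 9, |A ∩ B| = 5; needs |A ∖ B| = 1 — false.

4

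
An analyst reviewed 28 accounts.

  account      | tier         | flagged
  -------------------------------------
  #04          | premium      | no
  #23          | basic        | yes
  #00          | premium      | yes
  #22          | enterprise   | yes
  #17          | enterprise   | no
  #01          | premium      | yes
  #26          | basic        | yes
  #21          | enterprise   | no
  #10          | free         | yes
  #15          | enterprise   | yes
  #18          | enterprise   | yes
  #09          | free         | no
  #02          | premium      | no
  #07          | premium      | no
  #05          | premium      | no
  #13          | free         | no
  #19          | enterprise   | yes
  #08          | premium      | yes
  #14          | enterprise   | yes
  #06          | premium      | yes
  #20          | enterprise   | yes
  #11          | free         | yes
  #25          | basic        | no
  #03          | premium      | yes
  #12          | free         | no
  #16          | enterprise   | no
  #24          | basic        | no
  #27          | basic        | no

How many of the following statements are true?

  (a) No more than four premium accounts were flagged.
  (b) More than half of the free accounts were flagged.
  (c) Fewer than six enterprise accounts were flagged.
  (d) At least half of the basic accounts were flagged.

(a) premium: |A| = 9, |A ∩ B| = 5; needs |A ∩ B| ≤ 4 — false.
(b) free: |A| = 5, |A ∩ B| = 2; needs |A ∩ B| > |A ∖ B| — false.
(c) enterprise: |A| = 9, |A ∩ B| = 6; needs |A ∩ B| < 6 — false.
(d) basic: |A| = 5, |A ∩ B| = 2; needs |A ∩ B| ≥ |A ∖ B| — false.

0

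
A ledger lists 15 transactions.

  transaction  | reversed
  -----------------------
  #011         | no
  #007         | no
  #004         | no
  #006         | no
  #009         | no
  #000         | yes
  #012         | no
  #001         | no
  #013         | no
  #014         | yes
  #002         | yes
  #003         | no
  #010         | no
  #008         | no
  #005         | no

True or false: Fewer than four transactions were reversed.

True

The determiner here denotes the relation: |A ∩ B| < 4.
|A| = 15, |A ∩ B| = 3, |A ∖ B| = 12.
|A ∩ B| = 3, so the statement is true.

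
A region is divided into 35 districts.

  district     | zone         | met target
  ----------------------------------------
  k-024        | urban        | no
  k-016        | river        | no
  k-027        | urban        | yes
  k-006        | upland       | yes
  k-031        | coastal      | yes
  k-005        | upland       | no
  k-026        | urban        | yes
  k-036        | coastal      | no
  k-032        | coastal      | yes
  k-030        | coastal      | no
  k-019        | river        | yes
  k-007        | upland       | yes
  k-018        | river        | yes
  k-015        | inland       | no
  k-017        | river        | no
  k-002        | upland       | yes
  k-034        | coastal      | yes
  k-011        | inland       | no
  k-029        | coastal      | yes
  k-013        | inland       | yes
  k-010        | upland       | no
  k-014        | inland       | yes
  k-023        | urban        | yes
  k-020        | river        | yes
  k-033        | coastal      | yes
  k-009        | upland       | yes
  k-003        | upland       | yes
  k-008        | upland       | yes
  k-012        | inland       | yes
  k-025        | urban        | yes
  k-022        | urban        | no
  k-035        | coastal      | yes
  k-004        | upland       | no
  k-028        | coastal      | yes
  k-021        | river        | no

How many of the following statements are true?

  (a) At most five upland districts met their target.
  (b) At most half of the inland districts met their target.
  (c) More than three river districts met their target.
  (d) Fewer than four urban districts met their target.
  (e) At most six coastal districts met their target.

(a) upland: |A| = 9, |A ∩ B| = 6; needs |A ∩ B| ≤ 5 — false.
(b) inland: |A| = 5, |A ∩ B| = 3; needs |A ∩ B| ≤ |A ∖ B| — false.
(c) river: |A| = 6, |A ∩ B| = 3; needs |A ∩ B| > 3 — false.
(d) urban: |A| = 6, |A ∩ B| = 4; needs |A ∩ B| < 4 — false.
(e) coastal: |A| = 9, |A ∩ B| = 7; needs |A ∩ B| ≤ 6 — false.

0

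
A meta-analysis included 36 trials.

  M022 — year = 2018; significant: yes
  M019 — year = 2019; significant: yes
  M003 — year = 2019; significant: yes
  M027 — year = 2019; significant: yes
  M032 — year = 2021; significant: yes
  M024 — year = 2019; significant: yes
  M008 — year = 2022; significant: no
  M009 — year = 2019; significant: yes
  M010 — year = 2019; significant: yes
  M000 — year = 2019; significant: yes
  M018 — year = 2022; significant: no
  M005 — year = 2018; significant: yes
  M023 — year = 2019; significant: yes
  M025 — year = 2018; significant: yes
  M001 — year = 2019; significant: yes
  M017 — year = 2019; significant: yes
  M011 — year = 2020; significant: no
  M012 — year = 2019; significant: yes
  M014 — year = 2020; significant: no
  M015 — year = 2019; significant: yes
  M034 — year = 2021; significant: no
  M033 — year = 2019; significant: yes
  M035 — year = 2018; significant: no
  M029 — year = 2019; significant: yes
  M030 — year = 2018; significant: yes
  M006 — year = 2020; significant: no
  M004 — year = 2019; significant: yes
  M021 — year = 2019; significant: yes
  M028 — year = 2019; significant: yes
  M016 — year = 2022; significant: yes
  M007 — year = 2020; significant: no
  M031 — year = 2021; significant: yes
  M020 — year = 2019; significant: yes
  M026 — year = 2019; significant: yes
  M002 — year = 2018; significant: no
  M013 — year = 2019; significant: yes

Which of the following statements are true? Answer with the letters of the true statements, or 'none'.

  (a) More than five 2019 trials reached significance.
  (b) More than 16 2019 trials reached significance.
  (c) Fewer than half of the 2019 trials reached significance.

|A| = 20, |A ∩ B| = 20, |A ∖ B| = 0.
(a) |A ∩ B| > 5: holds.
(b) |A ∩ B| > 16: holds.
(c) |A ∩ B| < |A ∖ B|: fails.

(a), (b)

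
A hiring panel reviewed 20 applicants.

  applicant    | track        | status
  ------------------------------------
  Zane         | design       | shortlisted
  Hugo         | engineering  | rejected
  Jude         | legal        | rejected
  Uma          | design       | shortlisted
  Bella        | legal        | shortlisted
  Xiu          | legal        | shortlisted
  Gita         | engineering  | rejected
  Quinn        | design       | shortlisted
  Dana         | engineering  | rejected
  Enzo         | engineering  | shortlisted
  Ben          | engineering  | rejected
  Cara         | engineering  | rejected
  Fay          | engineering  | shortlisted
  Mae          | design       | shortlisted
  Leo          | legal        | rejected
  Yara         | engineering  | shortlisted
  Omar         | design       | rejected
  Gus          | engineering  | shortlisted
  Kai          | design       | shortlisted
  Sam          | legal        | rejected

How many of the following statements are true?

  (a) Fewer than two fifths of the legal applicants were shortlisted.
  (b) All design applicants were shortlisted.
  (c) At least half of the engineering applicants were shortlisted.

(a) legal: |A| = 5, |A ∩ B| = 2; needs |A ∩ B| / |A| < 2/5 — false.
(b) design: |A| = 6, |A ∩ B| = 5; needs A ⊆ B, i.e. every element of A is in B (|A ∖ B| = 0) — false.
(c) engineering: |A| = 9, |A ∩ B| = 4; needs |A ∩ B| ≥ |A ∖ B| — false.

0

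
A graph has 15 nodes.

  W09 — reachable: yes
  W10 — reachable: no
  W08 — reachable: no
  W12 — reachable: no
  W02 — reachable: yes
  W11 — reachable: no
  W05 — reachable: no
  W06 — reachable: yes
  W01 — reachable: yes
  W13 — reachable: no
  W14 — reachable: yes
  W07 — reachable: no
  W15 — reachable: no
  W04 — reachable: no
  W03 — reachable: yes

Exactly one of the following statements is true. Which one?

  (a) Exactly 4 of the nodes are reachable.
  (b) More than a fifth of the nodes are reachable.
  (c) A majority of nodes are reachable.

(b)

|A| = 15, |A ∩ B| = 6, |A ∖ B| = 9.
(a) requires |A ∩ B| = 4: false.
(b) requires |A ∩ B| / |A| > 1/5: true.
(c) requires |A ∩ B| > |A ∖ B|: false.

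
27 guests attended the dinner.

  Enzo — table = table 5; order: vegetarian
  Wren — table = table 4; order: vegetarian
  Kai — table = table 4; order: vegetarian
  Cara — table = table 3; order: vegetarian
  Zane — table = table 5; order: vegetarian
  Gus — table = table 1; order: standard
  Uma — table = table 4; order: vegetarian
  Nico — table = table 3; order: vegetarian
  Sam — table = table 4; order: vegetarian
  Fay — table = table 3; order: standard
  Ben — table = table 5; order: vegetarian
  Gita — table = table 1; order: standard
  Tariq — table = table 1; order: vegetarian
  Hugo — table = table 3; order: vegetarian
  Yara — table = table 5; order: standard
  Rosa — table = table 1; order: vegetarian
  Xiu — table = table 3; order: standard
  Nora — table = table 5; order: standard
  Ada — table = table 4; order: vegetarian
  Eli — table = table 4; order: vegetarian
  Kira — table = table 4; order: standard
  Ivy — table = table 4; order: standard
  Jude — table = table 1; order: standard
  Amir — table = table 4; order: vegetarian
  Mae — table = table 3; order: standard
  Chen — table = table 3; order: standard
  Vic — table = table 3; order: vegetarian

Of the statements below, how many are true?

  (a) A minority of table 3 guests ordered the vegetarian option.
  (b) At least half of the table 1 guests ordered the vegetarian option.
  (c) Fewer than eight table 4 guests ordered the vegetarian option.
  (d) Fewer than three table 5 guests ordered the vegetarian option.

1

(a) table 3: |A| = 8, |A ∩ B| = 4; needs |A ∩ B| < |A ∖ B| — false.
(b) table 1: |A| = 5, |A ∩ B| = 2; needs |A ∩ B| ≥ |A ∖ B| — false.
(c) table 4: |A| = 9, |A ∩ B| = 7; needs |A ∩ B| < 8 — true.
(d) table 5: |A| = 5, |A ∩ B| = 3; needs |A ∩ B| < 3 — false.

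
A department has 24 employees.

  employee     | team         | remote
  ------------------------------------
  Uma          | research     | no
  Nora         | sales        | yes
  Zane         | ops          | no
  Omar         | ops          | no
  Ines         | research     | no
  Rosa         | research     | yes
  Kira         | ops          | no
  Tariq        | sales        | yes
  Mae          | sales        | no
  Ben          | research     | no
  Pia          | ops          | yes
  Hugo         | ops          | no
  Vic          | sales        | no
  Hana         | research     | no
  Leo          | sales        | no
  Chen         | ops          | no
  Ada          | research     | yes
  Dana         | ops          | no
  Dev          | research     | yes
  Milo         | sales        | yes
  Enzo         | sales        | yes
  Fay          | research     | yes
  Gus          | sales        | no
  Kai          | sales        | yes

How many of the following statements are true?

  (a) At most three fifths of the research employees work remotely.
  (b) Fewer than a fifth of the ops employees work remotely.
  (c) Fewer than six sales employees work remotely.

3

(a) research: |A| = 8, |A ∩ B| = 4; needs |A ∩ B| / |A| ≤ 3/5 — true.
(b) ops: |A| = 7, |A ∩ B| = 1; needs |A ∩ B| / |A| < 1/5 — true.
(c) sales: |A| = 9, |A ∩ B| = 5; needs |A ∩ B| < 6 — true.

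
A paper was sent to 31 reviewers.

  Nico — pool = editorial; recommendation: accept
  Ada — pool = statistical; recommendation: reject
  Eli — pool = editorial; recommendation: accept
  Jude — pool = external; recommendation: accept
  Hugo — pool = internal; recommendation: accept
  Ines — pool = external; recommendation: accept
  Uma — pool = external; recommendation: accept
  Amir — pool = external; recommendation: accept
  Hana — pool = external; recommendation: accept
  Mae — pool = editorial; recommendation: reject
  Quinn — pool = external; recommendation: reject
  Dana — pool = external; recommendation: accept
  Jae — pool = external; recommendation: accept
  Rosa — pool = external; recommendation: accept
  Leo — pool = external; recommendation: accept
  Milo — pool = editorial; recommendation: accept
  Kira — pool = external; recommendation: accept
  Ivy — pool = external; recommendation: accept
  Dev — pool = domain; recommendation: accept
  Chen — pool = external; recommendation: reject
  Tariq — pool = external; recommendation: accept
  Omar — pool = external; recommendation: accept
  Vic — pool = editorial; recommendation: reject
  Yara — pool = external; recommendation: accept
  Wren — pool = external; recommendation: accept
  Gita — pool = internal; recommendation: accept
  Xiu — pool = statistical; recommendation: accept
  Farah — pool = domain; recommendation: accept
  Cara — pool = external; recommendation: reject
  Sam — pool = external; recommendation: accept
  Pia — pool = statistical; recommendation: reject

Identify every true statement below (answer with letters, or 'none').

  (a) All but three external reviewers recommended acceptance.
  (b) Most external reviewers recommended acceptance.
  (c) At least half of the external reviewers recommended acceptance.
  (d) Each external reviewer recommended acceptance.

|A| = 19, |A ∩ B| = 16, |A ∖ B| = 3.
(a) |A ∖ B| = 3: holds.
(b) |A ∩ B| > |A ∖ B|: holds.
(c) |A ∩ B| ≥ |A ∖ B|: holds.
(d) A ⊆ B, i.e. every element of A is in B (|A ∖ B| = 0): fails.

(a), (b), (c)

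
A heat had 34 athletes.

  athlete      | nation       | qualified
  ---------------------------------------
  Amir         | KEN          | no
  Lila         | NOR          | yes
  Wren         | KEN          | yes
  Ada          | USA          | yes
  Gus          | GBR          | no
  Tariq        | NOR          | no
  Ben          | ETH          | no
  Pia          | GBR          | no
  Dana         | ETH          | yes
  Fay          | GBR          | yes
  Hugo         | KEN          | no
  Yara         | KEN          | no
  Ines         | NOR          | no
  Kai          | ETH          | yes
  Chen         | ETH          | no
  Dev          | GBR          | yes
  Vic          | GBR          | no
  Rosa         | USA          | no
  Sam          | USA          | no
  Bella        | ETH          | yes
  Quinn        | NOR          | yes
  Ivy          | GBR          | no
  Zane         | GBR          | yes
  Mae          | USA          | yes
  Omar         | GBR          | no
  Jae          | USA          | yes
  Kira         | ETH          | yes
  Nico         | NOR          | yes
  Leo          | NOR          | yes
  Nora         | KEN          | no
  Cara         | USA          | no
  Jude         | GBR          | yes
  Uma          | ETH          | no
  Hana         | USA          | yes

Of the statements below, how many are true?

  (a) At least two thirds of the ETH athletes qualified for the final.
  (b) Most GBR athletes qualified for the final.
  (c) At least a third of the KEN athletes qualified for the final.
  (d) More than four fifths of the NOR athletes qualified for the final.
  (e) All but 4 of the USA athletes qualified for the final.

0

(a) ETH: |A| = 7, |A ∩ B| = 4; needs |A ∩ B| / |A| ≥ 2/3 — false.
(b) GBR: |A| = 9, |A ∩ B| = 4; needs |A ∩ B| > |A ∖ B| — false.
(c) KEN: |A| = 5, |A ∩ B| = 1; needs |A ∩ B| / |A| ≥ 1/3 — false.
(d) NOR: |A| = 6, |A ∩ B| = 4; needs |A ∩ B| / |A| > 4/5 — false.
(e) USA: |A| = 7, |A ∩ B| = 4; needs |A ∖ B| = 4 — false.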